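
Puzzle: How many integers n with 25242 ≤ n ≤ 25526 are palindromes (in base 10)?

The integers in [25242, 25526] that are palindromes (in base 10): 25252, 25352, 25452.
3 qualify.

3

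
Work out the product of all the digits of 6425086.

6×4×2×5×0×8×6 = 0

0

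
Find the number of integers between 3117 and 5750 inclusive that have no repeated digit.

1316

The integers in [3117, 5750] that have no repeated digit: 3120, 3124, 3125, 3126, 3127, 3128, …, 5748, 5749.
1316 qualify.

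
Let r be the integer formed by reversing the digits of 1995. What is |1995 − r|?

Reverse of 1995 is 5991.
|1995 − 5991| = 3996

3996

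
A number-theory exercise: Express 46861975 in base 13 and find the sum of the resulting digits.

55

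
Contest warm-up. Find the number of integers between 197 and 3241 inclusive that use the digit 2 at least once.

1584

The integers in [197, 3241] that use the digit 2 at least once: 200, 201, 202, 203, 204, 205, …, 3240, 3241.
1584 qualify.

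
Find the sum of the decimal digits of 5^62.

5^62 = 21684043449710088680149056017398834228515625
Sum of its 44 digits: 187.

187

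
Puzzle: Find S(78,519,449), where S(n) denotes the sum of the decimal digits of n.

47

7+8+5+1+9+4+4+9 = 47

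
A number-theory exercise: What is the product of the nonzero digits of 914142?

9×1×4×1×4×2 = 288

288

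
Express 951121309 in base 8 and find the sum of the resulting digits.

951121309 in base 8 is 7054172635.
Digit sum: 7+0+5+4+1+7+2+6+3+5 = 40.

40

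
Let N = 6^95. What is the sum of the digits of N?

6^95 = 84017312692910353150294530241519781447677946305678352821897115016653438976
Sum of its 74 digits: 324.

324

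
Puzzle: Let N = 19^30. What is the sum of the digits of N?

19^30 = 230466617897195215045509519405933293401
Sum of its 39 digits: 163.

163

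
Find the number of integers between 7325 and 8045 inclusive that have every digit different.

The integers in [7325, 8045] that have every digit different: 7325, 7326, 7328, 7329, 7340, 7341, …, 8043, 8045.
344 qualify.

344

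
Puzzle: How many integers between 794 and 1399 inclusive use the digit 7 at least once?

The integers in [794, 1399] that use the digit 7 at least once: 794, 795, 796, 797, 798, 799, …, 1387, 1397.
120 qualify.

120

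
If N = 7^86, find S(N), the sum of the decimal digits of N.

7^86 = 4769045228788439966405717081859702655999169022609320640655796073352869649
Sum of its 73 digits: 364.

364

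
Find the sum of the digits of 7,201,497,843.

7+2+0+1+4+9+7+8+4+3 = 45

45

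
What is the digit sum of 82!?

477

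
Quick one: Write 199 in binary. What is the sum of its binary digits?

5

199 in base 2 is 11000111.
Digit sum: 1+1+0+0+0+1+1+1 = 5.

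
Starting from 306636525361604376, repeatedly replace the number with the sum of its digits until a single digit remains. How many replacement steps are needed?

306636525361604376 → 72 → 9 (2 steps)

2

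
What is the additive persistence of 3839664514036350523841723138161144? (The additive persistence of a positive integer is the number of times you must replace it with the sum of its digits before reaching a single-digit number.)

2

3839664514036350523841723138161144 → 130 → 4 (2 steps)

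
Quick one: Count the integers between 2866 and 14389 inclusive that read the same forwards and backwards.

The integers in [2866, 14389] that read the same forwards and backwards: 2882, 2992, 3003, 3113, 3223, 3333, …, 14241, 14341.
116 qualify.

116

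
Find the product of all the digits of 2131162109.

2×1×3×1×1×6×2×1×0×9 = 0

0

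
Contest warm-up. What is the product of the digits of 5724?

5×7×2×4 = 280

280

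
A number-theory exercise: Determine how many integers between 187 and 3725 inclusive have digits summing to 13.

The integers in [187, 3725] that have digits summing to 13: 193, 229, 238, 247, 256, 265, …, 3712, 3721.
262 qualify.

262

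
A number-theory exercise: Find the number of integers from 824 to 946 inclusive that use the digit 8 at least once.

The integers in [824, 946] that use the digit 8 at least once: 824, 825, 826, 827, 828, 829, …, 928, 938.
80 qualify.

80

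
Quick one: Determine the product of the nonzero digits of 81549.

1440

8×1×5×4×9 = 1440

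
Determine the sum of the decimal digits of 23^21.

23^21 = 39471584120695485887249589623
Sum of its 29 digits: 152.

152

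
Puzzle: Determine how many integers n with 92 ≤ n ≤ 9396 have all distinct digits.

4911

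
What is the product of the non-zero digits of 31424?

96

3×1×4×2×4 = 96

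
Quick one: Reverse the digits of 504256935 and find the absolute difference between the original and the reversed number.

Reverse of 504256935 is 539652405.
|504256935 − 539652405| = 35395470

35395470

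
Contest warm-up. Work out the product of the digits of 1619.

1×6×1×9 = 54

54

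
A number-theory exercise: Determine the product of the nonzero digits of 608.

48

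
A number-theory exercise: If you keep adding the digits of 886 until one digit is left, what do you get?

8+8+6 = 22
2+2 = 4

4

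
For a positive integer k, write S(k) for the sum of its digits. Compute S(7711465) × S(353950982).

1364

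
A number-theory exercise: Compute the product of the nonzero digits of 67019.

378

6×7×1×9 = 378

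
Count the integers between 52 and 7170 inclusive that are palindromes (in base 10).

157

The integers in [52, 7170] that are palindromes (in base 10): 55, 66, 77, 88, 99, 101, …, 7007, 7117.
157 qualify.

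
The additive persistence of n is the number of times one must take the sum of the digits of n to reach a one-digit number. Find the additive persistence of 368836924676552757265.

368836924676552757265 → 112 → 4 (2 steps)

2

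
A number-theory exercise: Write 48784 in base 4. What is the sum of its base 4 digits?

13

48784 in base 4 is 23322100.
Digit sum: 2+3+3+2+2+1+0+0 = 13.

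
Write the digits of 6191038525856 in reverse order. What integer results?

Reversing 6191038525856 gives 6585258301916.

6585258301916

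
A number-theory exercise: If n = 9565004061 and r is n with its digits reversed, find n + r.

11169009720

Reverse of 9565004061 is 1604005659.
9565004061 + 1604005659 = 11169009720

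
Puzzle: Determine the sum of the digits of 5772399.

5+7+7+2+3+9+9 = 42

42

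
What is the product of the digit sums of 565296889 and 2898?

1566

S(565296889) = 5+6+5+2+9+6+8+8+9 = 58.
S(2898) = 2+8+9+8 = 27.
58 · 27 = 1566.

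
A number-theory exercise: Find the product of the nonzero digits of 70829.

7×8×2×9 = 1008

1008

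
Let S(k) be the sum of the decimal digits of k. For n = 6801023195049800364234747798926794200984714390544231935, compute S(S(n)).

First digit sum: 240.
2+4+0 = 6.

6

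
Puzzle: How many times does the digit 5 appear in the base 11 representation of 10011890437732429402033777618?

10011890437732429402033777618 in base 11 is 84451051A91A33224859A2A17A4.
The digit 5 appears 3 times.

3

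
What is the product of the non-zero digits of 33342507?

3×3×3×4×2×5×7 = 7560

7560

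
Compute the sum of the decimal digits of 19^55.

334

19^55 = 21451025166995254149858876344653692285151317490817439630771066475687099
Sum of its 71 digits: 334.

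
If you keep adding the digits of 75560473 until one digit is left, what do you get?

1

7+5+5+6+0+4+7+3 = 37
3+7 = 10
1+0 = 1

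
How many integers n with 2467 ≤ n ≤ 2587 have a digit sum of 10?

The integers in [2467, 2587] that have a digit sum of 10: 2503, 2512, 2521, 2530.
4 qualify.

4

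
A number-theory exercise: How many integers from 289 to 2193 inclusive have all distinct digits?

1124

The integers in [289, 2193] that have all distinct digits: 289, 290, 291, 293, 294, 295, …, 2190, 2193.
1124 qualify.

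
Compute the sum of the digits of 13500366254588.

56

1+3+5+0+0+3+6+6+2+5+4+5+8+8 = 56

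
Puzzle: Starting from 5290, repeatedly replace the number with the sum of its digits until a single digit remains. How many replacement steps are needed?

2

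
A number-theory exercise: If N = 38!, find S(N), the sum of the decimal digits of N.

108

38! = 523022617466601111760007224100074291200000000
Sum of its 45 digits: 108.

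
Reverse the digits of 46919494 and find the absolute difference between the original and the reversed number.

Reverse of 46919494 is 49491964.
|46919494 − 49491964| = 2572470

2572470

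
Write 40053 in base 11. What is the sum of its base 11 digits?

40053 in base 11 is 28102.
Digit sum: 2+8+1+0+2 = 13.

13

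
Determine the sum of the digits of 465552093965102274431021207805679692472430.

167

4+6+5+5+5+2+0+9+3+9+6+5+1+0+2+2+7+4+4+3+1+0+2+1+2+0+7+8+0+5+6+7+9+6+9+2+4+7+2+4+3+0 = 167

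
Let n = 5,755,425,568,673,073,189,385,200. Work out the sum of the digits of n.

5+7+5+5+4+2+5+5+6+8+6+7+3+0+7+3+1+8+9+3+8+5+2+0+0 = 114

114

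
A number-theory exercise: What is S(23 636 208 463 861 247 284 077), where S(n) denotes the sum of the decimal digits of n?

2+3+6+3+6+2+0+8+4+6+3+8+6+1+2+4+7+2+8+4+0+7+7 = 99

99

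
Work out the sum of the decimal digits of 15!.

15! = 1307674368000
Sum of its 13 digits: 45.

45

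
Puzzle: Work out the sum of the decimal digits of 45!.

207

45! = 119622220865480194561963161495657715064383733760000000000
Sum of its 57 digits: 207.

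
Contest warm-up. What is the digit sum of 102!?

630

102! = 961446671503512660926865558697259548455355905059659464369444714048531715130254590603314961882364451384985595980362059157503710042865532928000000000000000000000000
Sum of its 162 digits: 630.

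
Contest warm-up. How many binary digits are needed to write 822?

10

822 in base 2 is 1100110110, which has 10 digits.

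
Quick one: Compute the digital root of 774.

7+7+4 = 18
1+8 = 9

9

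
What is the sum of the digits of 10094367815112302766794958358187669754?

1+0+0+9+4+3+6+7+8+1+5+1+1+2+3+0+2+7+6+6+7+9+4+9+5+8+3+5+8+1+8+7+6+6+9+7+5+4 = 183

183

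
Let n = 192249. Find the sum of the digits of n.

1+9+2+2+4+9 = 27

27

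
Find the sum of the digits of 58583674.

5+8+5+8+3+6+7+4 = 46

46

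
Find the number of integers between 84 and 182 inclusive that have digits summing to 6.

6

The integers in [84, 182] that have digits summing to 6: 105, 114, 123, 132, 141, 150.
6 qualify.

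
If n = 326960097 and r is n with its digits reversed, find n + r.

1117029720

Reverse of 326960097 is 790069623.
326960097 + 790069623 = 1117029720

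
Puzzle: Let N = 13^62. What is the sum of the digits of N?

304

13^62 = 1160079742193852504915146511382047428546764970438554956151425821551769
Sum of its 70 digits: 304.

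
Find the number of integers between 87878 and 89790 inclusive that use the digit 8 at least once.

1913

The integers in [87878, 89790] that use the digit 8 at least once: 87878, 87879, 87880, 87881, 87882, 87883, …, 89789, 89790.
1913 qualify.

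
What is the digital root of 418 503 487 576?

4+1+8+5+0+3+4+8+7+5+7+6 = 58
5+8 = 13
1+3 = 4
(Equivalently, 418 503 487 576 mod 9 = 4.)

4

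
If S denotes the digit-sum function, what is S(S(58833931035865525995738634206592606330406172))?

15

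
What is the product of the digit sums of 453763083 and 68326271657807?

S(453763083) = 4+5+3+7+6+3+0+8+3 = 39.
S(68326271657807) = 6+8+3+2+6+2+7+1+6+5+7+8+0+7 = 68.
39 · 68 = 2652.

2652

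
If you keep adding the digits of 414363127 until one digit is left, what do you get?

4+1+4+3+6+3+1+2+7 = 31
3+1 = 4

4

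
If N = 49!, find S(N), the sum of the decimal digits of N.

225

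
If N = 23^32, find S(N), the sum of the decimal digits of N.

23^32 = 37608910510519071039902074217516707306379521
Sum of its 44 digits: 169.

169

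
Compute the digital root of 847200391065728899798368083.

8+4+7+2+0+0+3+9+1+0+6+5+7+2+8+8+9+9+7+9+8+3+6+8+0+8+3 = 140
1+4+0 = 5

5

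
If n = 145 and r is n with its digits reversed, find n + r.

686

Reverse of 145 is 541.
145 + 541 = 686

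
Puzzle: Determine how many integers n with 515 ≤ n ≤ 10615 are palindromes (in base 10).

146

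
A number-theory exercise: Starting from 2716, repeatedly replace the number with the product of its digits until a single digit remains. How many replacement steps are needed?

3

2716 → 84 → 32 → 6 (3 steps)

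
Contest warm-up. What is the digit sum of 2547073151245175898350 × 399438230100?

102

2547073151245175898350 × 399438230100 = 1017398391468602672000101510335000
Sum of its 34 digits: 102.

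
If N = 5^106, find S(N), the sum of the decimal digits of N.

364

5^106 = 123259516440783094595582588325435348386438505485784844495356082916259765625
Sum of its 75 digits: 364.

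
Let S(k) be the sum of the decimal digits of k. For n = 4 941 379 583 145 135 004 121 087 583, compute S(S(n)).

3

First digit sum: 111.
1+1+1 = 3.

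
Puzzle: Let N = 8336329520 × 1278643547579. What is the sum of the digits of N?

79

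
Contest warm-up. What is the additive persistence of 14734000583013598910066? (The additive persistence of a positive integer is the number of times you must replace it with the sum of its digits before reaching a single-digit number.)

3

14734000583013598910066 → 83 → 11 → 2 (3 steps)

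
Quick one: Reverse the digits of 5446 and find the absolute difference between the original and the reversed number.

999

Reverse of 5446 is 6445.
|5446 − 6445| = 999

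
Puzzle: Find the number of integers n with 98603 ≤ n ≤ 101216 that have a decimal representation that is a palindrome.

The integers in [98603, 101216] that have a decimal representation that is a palindrome: 98689, 98789, 98889, 98989, 99099, 99199, …, 100001, 101101.
16 qualify.

16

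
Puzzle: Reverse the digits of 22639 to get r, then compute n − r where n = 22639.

Reverse of 22639 is 93622.
22639 − 93622 = -70983

-70983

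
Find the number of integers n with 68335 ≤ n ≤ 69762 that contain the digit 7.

407

The integers in [68335, 69762] that contain the digit 7: 68337, 68347, 68357, 68367, 68370, 68371, …, 69761, 69762.
407 qualify.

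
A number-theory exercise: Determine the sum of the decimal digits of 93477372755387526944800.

115

9+3+4+7+7+3+7+2+7+5+5+3+8+7+5+2+6+9+4+4+8+0+0 = 115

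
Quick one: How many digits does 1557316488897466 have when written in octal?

1557316488897466 in base 8 is 54205740007721672, which has 17 digits.

17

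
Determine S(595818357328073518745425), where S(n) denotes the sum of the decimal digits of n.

115

5+9+5+8+1+8+3+5+7+3+2+8+0+7+3+5+1+8+7+4+5+4+2+5 = 115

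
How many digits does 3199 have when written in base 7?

5

3199 in base 7 is 12220, which has 5 digits.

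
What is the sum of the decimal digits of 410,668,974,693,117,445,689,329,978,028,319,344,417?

192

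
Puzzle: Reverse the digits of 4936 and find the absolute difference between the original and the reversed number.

Reverse of 4936 is 6394.
|4936 − 6394| = 1458

1458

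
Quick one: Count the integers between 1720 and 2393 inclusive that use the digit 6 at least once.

130

The integers in [1720, 2393] that use the digit 6 at least once: 1726, 1736, 1746, 1756, 1760, 1761, …, 2376, 2386.
130 qualify.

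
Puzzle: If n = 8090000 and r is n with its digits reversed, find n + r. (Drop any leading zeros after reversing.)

8090908

Reverse of 8090000 is 908.
8090000 + 908 = 8090908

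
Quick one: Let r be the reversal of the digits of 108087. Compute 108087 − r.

-672714

Reverse of 108087 is 780801.
108087 − 780801 = -672714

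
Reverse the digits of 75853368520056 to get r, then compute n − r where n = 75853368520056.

10850782184199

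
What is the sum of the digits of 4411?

10

4+4+1+1 = 10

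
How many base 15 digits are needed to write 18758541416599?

12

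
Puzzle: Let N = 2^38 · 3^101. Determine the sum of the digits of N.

288

2^38 · 3^101 = 424997682554409724243781824496362658184470276595819932024832
Sum of its 60 digits: 288.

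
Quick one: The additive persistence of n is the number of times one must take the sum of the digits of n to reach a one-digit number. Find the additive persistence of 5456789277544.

3

5456789277544 → 73 → 10 → 1 (3 steps)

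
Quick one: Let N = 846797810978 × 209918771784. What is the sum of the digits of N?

126

846797810978 × 209918771784 = 177758756429881551844752
Sum of its 24 digits: 126.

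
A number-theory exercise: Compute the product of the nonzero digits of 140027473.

1×4×2×7×4×7×3 = 4704

4704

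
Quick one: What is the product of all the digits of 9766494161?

9×7×6×6×4×9×4×1×6×1 = 1959552

1959552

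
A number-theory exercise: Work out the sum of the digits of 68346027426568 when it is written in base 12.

67

68346027426568 in base 12 is 77B9B02371234.
Digit sum: 7+7+11+9+11+0+2+3+7+1+2+3+4 = 67.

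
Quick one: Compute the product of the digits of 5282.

160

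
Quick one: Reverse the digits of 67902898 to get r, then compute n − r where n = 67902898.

-21918078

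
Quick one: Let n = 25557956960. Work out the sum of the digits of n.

2+5+5+5+7+9+5+6+9+6+0 = 59

59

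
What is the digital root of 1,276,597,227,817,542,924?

9

1+2+7+6+5+9+7+2+2+7+8+1+7+5+4+2+9+2+4 = 90
9+0 = 9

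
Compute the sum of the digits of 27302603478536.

56

2+7+3+0+2+6+0+3+4+7+8+5+3+6 = 56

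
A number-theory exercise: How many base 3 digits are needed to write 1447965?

1447965 in base 3 is 2201120020100, which has 13 digits.

13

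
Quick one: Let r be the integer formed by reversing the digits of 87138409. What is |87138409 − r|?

Reverse of 87138409 is 90483178.
|87138409 − 90483178| = 3344769

3344769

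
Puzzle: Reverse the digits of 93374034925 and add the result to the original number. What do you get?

146317082264

Reverse of 93374034925 is 52943047339.
93374034925 + 52943047339 = 146317082264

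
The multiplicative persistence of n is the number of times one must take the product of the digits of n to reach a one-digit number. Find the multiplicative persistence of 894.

4

894 → 288 → 128 → 16 → 6 (4 steps)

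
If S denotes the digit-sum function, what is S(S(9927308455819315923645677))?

11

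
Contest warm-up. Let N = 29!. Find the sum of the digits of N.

29! = 8841761993739701954543616000000
Sum of its 31 digits: 126.

126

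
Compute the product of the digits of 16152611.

360

1×6×1×5×2×6×1×1 = 360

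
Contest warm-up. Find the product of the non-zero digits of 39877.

3×9×8×7×7 = 10584

10584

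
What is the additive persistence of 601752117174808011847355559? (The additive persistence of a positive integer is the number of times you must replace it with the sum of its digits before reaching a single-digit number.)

2

601752117174808011847355559 → 111 → 3 (2 steps)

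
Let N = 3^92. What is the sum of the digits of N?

171

3^92 = 78551672112789411833022577315290546060373041
Sum of its 44 digits: 171.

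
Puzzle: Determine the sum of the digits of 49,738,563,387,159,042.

84

4+9+7+3+8+5+6+3+3+8+7+1+5+9+0+4+2 = 84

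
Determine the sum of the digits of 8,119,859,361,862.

8+1+1+9+8+5+9+3+6+1+8+6+2 = 67

67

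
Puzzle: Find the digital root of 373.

3+7+3 = 13
1+3 = 4

4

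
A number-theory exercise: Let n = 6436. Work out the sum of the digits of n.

6+4+3+6 = 19

19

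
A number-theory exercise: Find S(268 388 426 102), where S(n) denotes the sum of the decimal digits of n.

50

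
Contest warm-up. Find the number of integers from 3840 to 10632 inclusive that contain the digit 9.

2587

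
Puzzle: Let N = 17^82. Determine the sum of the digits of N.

469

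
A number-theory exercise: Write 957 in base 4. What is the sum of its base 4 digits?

957 in base 4 is 32331.
Digit sum: 3+2+3+3+1 = 12.

12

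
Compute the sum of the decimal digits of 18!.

54

18! = 6402373705728000
Sum of its 16 digits: 54.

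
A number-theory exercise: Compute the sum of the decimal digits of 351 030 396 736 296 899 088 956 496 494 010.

162

3+5+1+0+3+0+3+9+6+7+3+6+2+9+6+8+9+9+0+8+8+9+5+6+4+9+6+4+9+4+0+1+0 = 162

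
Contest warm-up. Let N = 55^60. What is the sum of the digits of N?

55^60 = 264095724058203018871958125402230380326105987099769436250325597460852922182539259665645658969879150390625
Sum of its 105 digits: 478.

478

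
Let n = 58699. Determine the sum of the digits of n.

37

5+8+6+9+9 = 37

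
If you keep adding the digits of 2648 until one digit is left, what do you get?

2

2+6+4+8 = 20
2+0 = 2
(Equivalently, 2648 mod 9 = 2.)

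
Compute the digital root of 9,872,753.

9+8+7+2+7+5+3 = 41
4+1 = 5

5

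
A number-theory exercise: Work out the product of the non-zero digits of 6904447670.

6×9×4×4×4×7×6×7 = 1016064

1016064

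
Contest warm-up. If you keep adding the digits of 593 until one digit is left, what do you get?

8

5+9+3 = 17
1+7 = 8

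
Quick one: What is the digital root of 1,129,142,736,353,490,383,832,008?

1+1+2+9+1+4+2+7+3+6+3+5+3+4+9+0+3+8+3+8+3+2+0+0+8 = 95
9+5 = 14
1+4 = 5

5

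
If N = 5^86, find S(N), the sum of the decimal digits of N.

268

5^86 = 1292469707114105741986576081359316958696581423282623291015625
Sum of its 61 digits: 268.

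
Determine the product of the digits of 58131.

5×8×1×3×1 = 120

120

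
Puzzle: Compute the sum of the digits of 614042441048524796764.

88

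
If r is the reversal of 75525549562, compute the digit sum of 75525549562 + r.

Reversal of 75525549562 is 26594552557; 75525549562 + 26594552557 = 102120102119.
Digit sum of 102120102119: 1+0+2+1+2+0+1+0+2+1+1+9 = 20.

20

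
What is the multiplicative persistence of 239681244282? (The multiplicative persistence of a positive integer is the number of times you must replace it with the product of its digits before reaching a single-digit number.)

239681244282 → 2654208 → 0 (2 steps)

2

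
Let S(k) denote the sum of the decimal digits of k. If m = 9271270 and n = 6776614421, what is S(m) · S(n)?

S(9271270) = 9+2+7+1+2+7+0 = 28.
S(6776614421) = 6+7+7+6+6+1+4+4+2+1 = 44.
28 · 44 = 1232.

1232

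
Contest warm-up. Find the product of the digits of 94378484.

774144

9×4×3×7×8×4×8×4 = 774144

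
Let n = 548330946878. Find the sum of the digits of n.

65

5+4+8+3+3+0+9+4+6+8+7+8 = 65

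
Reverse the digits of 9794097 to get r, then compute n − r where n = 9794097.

1889118

Reverse of 9794097 is 7904979.
9794097 − 7904979 = 1889118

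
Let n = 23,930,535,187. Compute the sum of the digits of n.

2+3+9+3+0+5+3+5+1+8+7 = 46

46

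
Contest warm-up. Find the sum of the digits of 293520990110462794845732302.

107

2+9+3+5+2+0+9+9+0+1+1+0+4+6+2+7+9+4+8+4+5+7+3+2+3+0+2 = 107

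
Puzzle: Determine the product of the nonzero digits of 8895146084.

8×8×9×5×1×4×6×8×4 = 2211840

2211840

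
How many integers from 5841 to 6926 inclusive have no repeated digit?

550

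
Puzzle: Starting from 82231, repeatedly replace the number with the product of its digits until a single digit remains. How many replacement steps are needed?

4

82231 → 96 → 54 → 20 → 0 (4 steps)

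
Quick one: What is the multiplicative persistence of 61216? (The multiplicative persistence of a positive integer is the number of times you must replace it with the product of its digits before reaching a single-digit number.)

3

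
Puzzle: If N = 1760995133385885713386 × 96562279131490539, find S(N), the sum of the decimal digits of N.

153

1760995133385885713386 × 96562279131490539 = 170045703619204310183379974139524655054
Sum of its 39 digits: 153.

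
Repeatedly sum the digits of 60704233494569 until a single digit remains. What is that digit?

8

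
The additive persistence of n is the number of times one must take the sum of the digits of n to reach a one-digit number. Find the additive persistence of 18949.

18949 → 31 → 4 (2 steps)

2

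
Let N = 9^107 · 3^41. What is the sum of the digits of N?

513

9^107 · 3^41 = 46336150792381577588313262263220434371406283602843045997201608143345357543255478647000589718036536507270555180182966478507
Sum of its 122 digits: 513.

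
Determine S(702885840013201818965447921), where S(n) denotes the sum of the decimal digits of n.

113

7+0+2+8+8+5+8+4+0+0+1+3+2+0+1+8+1+8+9+6+5+4+4+7+9+2+1 = 113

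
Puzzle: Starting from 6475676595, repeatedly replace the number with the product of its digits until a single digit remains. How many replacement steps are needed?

6475676595 → 47628000 → 0 (2 steps)

2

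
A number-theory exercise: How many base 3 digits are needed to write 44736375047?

23

44736375047 in base 3 is 11021110202101022121112, which has 23 digits.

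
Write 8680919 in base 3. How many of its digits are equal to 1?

8680919 in base 3 is 121100000222112.
The digit 1 appears 5 times.

5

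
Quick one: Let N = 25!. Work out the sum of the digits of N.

25! = 15511210043330985984000000
Sum of its 26 digits: 72.

72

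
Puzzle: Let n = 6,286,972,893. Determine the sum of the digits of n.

6+2+8+6+9+7+2+8+9+3 = 60

60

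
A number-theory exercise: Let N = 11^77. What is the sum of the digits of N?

374

11^77 = 153899339938802847342210814700727379821510132674077624739758935683724239067693371
Sum of its 81 digits: 374.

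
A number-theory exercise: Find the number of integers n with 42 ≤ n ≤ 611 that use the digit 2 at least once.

183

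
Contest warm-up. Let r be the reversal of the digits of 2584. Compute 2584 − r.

-2268

Reverse of 2584 is 4852.
2584 − 4852 = -2268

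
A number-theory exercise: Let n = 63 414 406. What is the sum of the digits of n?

28

6+3+4+1+4+4+0+6 = 28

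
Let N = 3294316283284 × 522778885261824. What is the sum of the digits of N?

3294316283284 × 522778885261824 = 1722198994275084724894550016
Sum of its 28 digits: 129.

129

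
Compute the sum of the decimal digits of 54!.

54! = 230843697339241380472092742683027581083278564571807941132288000000000000
Sum of its 72 digits: 261.

261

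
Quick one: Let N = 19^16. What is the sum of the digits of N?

91

19^16 = 288441413567621167681
Sum of its 21 digits: 91.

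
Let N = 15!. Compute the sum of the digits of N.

45

15! = 1307674368000
Sum of its 13 digits: 45.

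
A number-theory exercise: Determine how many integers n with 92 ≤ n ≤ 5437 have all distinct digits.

The integers in [92, 5437] that have all distinct digits: 92, 93, 94, 95, 96, 97, …, 5436, 5437.
2921 qualify.

2921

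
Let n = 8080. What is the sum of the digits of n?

16

8+0+8+0 = 16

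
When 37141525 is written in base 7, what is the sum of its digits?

37141525 in base 7 is 630461221.
Digit sum: 6+3+0+4+6+1+2+2+1 = 25.

25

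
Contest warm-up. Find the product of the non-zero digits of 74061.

168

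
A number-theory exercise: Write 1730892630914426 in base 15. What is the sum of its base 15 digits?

1730892630914426 in base 15 is D51975216B76B.
Digit sum: 13+5+1+9+7+5+2+1+6+11+7+6+11 = 84.

84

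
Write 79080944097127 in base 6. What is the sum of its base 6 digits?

37

79080944097127 in base 6 is 440105141215003051.
Digit sum: 4+4+0+1+0+5+1+4+1+2+1+5+0+0+3+0+5+1 = 37.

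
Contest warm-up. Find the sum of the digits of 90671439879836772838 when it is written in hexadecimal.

148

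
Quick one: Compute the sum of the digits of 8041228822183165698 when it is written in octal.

75

8041228822183165698 in base 8 is 676301360115767037402.
Digit sum: 6+7+6+3+0+1+3+6+0+1+1+5+7+6+7+0+3+7+4+0+2 = 75.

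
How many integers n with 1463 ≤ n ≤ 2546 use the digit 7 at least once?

288

The integers in [1463, 2546] that use the digit 7 at least once: 1467, 1470, 1471, 1472, 1473, 1474, …, 2527, 2537.
288 qualify.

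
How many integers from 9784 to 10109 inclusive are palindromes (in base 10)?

The integers in [9784, 10109] that are palindromes (in base 10): 9889, 9999, 10001, 10101.
4 qualify.

4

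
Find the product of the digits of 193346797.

857304

1×9×3×3×4×6×7×9×7 = 857304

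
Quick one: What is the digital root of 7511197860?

7+5+1+1+1+9+7+8+6+0 = 45
4+5 = 9

9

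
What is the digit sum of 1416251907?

1+4+1+6+2+5+1+9+0+7 = 36

36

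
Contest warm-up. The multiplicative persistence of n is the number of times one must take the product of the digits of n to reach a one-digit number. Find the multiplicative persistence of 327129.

327129 → 756 → 210 → 0 (3 steps)

3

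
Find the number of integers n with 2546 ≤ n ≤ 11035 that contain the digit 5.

3031

The integers in [2546, 11035] that contain the digit 5: 2546, 2547, 2548, 2549, 2550, 2551, …, 11025, 11035.
3031 qualify.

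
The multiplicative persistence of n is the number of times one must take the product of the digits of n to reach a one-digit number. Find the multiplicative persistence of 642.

3

642 → 48 → 32 → 6 (3 steps)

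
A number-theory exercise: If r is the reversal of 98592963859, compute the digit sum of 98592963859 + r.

65

Reversal of 98592963859 is 95836929589; 98592963859 + 95836929589 = 194429893448.
Digit sum of 194429893448: 1+9+4+4+2+9+8+9+3+4+4+8 = 65.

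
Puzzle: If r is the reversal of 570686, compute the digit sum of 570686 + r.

28

Reversal of 570686 is 686075; 570686 + 686075 = 1256761.
Digit sum of 1256761: 1+2+5+6+7+6+1 = 28.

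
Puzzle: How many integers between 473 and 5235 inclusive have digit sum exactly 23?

The integers in [473, 5235] that have digit sum exactly 23: 599, 689, 698, 779, 788, 797, …, 5189, 5198.
148 qualify.

148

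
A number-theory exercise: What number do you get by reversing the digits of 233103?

301332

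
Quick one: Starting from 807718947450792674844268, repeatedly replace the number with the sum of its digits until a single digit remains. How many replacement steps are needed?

3

807718947450792674844268 → 127 → 10 → 1 (3 steps)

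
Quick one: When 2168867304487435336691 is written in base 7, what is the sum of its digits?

2168867304487435336691 in base 7 is 14215026463245220552144304.
Digit sum: 1+4+2+1+5+0+2+6+4+6+3+2+4+5+2+2+0+5+5+2+1+4+4+3+0+4 = 77.

77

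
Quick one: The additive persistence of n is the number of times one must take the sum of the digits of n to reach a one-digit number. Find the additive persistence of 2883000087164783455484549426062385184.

2

2883000087164783455484549426062385184 → 162 → 9 (2 steps)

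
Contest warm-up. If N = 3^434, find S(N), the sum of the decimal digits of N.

900

3^434 = 1176588362005666418823268049884377269319340100149632246285336215679991008838805849100859362715370264811854589453233934397420821133152517181448294362512734380856735513442104244463496978119097840061413403738569
Sum of its 208 digits: 900.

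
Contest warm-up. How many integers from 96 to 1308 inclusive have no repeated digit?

769

The integers in [96, 1308] that have no repeated digit: 96, 97, 98, 102, 103, 104, …, 1307, 1308.
769 qualify.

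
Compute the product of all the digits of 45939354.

4×5×9×3×9×3×5×4 = 291600

291600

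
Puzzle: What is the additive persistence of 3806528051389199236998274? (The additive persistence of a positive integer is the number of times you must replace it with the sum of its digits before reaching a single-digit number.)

3806528051389199236998274 → 127 → 10 → 1 (3 steps)

3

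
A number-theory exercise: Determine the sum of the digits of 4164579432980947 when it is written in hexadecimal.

4164579432980947 in base 16 is ECBA9B5BDE1D3.
Digit sum: 14+12+11+10+9+11+5+11+13+14+1+13+3 = 127.

127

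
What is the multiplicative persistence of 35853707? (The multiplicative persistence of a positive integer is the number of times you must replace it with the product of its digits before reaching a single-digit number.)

35853707 → 0 (1 step)

1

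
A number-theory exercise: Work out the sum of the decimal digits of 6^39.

162

6^39 = 2227915756473955677973140996096
Sum of its 31 digits: 162.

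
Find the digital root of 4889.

4+8+8+9 = 29
2+9 = 11
1+1 = 2
(Equivalently, 4889 mod 9 = 2.)

2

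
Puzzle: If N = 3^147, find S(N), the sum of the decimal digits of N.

270

3^147 = 13703277223523221219433362313025801636536040755174924956117940937101787
Sum of its 71 digits: 270.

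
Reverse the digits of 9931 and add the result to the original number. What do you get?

11330

Reverse of 9931 is 1399.
9931 + 1399 = 11330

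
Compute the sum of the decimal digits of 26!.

81

26! = 403291461126605635584000000
Sum of its 27 digits: 81.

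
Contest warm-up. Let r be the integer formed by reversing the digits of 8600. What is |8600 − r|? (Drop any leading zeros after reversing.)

8532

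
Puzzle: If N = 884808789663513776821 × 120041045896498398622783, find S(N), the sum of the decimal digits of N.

178

884808789663513776821 × 120041045896498398622783 = 106213372529623055162192550368968133227912843
Sum of its 45 digits: 178.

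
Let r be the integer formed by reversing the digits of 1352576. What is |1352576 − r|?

Reverse of 1352576 is 6752531.
|1352576 − 6752531| = 5399955

5399955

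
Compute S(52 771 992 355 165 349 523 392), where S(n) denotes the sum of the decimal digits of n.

107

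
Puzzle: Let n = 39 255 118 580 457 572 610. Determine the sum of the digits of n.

3+9+2+5+5+1+1+8+5+8+0+4+5+7+5+7+2+6+1+0 = 84

84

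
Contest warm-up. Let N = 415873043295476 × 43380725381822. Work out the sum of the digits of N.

415873043295476 × 43380725381822 = 18040874284903615237265237272
Sum of its 29 digits: 118.

118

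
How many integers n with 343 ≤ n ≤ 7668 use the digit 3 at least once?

2737

The integers in [343, 7668] that use the digit 3 at least once: 343, 344, 345, 346, 347, 348, …, 7653, 7663.
2737 qualify.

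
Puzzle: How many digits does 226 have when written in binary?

8

226 in base 2 is 11100010, which has 8 digits.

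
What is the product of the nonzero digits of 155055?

625

1×5×5×5×5 = 625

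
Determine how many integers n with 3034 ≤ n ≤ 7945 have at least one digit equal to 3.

2045

The integers in [3034, 7945] that have at least one digit equal to 3: 3034, 3035, 3036, 3037, 3038, 3039, …, 7939, 7943.
2045 qualify.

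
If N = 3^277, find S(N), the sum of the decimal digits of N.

657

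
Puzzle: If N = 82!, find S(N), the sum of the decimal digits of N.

82! = 475364333701284174842138206989404946643813294067993328617160934076743994734899148613007131808479167119360000000000000000000
Sum of its 123 digits: 477.

477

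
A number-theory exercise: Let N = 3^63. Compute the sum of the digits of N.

3^63 = 1144561273430837494885949696427
Sum of its 31 digits: 153.

153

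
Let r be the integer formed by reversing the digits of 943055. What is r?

Reversing 943055 gives 550349.

550349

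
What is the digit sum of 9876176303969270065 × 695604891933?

162

9876176303969270065 × 695604891933 = 6869916550633799462517216885645
Sum of its 31 digits: 162.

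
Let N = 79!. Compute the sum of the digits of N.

441

79! = 894618213078297528685144171539831652069808216779571907213868063227837990693501860533361810841010176000000000000000000
Sum of its 117 digits: 441.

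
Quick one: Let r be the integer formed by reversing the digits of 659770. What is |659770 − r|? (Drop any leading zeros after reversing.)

581814

Reverse of 659770 is 77956.
|659770 − 77956| = 581814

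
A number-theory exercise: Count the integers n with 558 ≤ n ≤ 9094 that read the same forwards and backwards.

125

The integers in [558, 9094] that read the same forwards and backwards: 565, 575, 585, 595, 606, 616, …, 8998, 9009.
125 qualify.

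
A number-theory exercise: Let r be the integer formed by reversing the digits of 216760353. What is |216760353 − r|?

136307259

Reverse of 216760353 is 353067612.
|216760353 − 353067612| = 136307259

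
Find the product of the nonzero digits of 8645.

8×6×4×5 = 960

960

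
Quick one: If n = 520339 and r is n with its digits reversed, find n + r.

Reverse of 520339 is 933025.
520339 + 933025 = 1453364

1453364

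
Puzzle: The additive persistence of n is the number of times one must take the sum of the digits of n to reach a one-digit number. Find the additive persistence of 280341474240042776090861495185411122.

2

280341474240042776090861495185411122 → 132 → 6 (2 steps)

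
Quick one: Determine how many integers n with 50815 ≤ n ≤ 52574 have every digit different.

The integers in [50815, 52574] that have every digit different: 50816, 50817, 50819, 50821, 50823, 50824, …, 52497, 52498.
585 qualify.

585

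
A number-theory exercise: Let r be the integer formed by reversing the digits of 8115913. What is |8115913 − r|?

Reverse of 8115913 is 3195118.
|8115913 − 3195118| = 4920795

4920795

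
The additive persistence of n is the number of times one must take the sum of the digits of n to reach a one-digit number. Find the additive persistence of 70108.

2

70108 → 16 → 7 (2 steps)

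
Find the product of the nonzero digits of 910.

9×1 = 9

9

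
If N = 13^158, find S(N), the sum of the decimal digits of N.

790

13^158 = 100704682481060610946375767586229287612470720170291100753701225536842761762732578250229953471451596380516739910647382713490013585244633243196229972618746795884561742688786389529
Sum of its 177 digits: 790.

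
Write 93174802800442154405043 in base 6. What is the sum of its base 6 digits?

68

93174802800442154405043 in base 6 is 231011502453233205122131532123.
Digit sum: 2+3+1+0+1+1+5+0+2+4+5+3+2+3+3+2+0+5+1+2+2+1+3+1+5+3+2+1+2+3 = 68.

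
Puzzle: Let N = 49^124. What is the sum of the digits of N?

931

49^124 = 383984703035898057096886538750417566393448282128051440095914219853331446134565615855257351266408047872388735580345723572915589527884927860451042085647353041145948635066347732326449210217261744380117586572308801
Sum of its 210 digits: 931.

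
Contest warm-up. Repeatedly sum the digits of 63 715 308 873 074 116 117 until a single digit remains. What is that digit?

6+3+7+1+5+3+0+8+8+7+3+0+7+4+1+1+6+1+1+7 = 79
7+9 = 16
1+6 = 7

7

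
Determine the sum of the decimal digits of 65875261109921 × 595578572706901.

140

65875261109921 × 595578572706901 = 39233893988541172166676264821
Sum of its 29 digits: 140.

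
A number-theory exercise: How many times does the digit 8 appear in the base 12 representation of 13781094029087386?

2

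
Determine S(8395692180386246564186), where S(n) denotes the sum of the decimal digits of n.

8+3+9+5+6+9+2+1+8+0+3+8+6+2+4+6+5+6+4+1+8+6 = 110

110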